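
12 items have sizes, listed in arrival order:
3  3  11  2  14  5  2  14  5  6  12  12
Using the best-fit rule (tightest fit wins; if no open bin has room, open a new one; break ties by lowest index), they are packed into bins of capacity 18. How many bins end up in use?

6

  3 → bin 1 (new)  [load 3/18]
  3 → bin 1  [load 6/18]
  11 → bin 1  [load 17/18]
  2 → bin 2 (new)  [load 2/18]
  14 → bin 2  [load 16/18]
  5 → bin 3 (new)  [load 5/18]
  2 → bin 2  [load 18/18]
  14 → bin 4 (new)  [load 14/18]
  5 → bin 3  [load 10/18]
  6 → bin 3  [load 16/18]
  12 → bin 5 (new)  [load 12/18]
  12 → bin 6 (new)  [load 12/18]
6 bins opened.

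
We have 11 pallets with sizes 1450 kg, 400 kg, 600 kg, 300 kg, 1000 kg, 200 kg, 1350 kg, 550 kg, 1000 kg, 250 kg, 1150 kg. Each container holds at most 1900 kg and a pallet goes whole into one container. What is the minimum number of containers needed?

5

Total = 1450 + 1350 + 1150 + 1000 + 1000 + 600 + 550 + 400 + 300 + 250 + 200 = 8250 kg.
Lower bound: ⌈8250/1900⌉ = 5 containers.
A packing using 5 containers:
  container 1: 1450 + 400 = 1850
  container 2: 1350 + 550 = 1900
  container 3: 1150 + 600 = 1750
  container 4: 1000 + 300 + 250 + 200 = 1750
  container 5: 1000 = 1000
This matches the lower bound, so 5 is optimal.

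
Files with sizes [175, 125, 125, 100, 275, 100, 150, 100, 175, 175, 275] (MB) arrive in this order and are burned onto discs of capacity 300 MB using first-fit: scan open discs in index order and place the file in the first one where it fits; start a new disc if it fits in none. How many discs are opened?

7

  175 → disc 1 (new)  [load 175/300]
  125 → disc 1  [load 300/300]
  125 → disc 2 (new)  [load 125/300]
  100 → disc 2  [load 225/300]
  275 → disc 3 (new)  [load 275/300]
  100 → disc 4 (new)  [load 100/300]
  150 → disc 4  [load 250/300]
  100 → disc 5 (new)  [load 100/300]
  175 → disc 5  [load 275/300]
  175 → disc 6 (new)  [load 175/300]
  275 → disc 7 (new)  [load 275/300]
7 discs opened.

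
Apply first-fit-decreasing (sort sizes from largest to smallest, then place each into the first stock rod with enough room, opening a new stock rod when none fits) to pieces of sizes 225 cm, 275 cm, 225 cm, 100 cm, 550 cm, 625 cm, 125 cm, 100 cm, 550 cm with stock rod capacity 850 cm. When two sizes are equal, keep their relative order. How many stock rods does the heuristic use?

4

Sorted descending: 625, 550, 550, 275, 225, 225, 125, 100, 100.
  625 → stock rod 1 (new)  [load 625/850]
  550 → stock rod 2 (new)  [load 550/850]
  550 → stock rod 3 (new)  [load 550/850]
  275 → stock rod 2  [load 825/850]
  225 → stock rod 1  [load 850/850]
  225 → stock rod 3  [load 775/850]
  125 → stock rod 4 (new)  [load 125/850]
  100 → stock rod 4  [load 225/850]
  100 → stock rod 4  [load 325/850]
4 stock rods opened.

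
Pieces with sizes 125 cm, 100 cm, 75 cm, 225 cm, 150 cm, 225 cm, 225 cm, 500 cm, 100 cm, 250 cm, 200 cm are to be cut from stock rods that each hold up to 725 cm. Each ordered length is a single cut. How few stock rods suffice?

3

Total = 500 + 250 + 225 + 225 + 225 + 200 + 150 + 125 + 100 + 100 + 75 = 2175 cm.
Lower bound: ⌈2175/725⌉ = 3 stock rods.
A packing using 3 stock rods:
  stock rod 1: 500 + 225 = 725
  stock rod 2: 250 + 225 + 150 + 100 = 725
  stock rod 3: 225 + 200 + 125 + 100 + 75 = 725
This matches the lower bound, so 3 is optimal.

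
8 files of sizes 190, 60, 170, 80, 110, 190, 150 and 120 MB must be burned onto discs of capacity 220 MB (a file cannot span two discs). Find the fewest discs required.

Total = 190 + 190 + 170 + 150 + 120 + 110 + 80 + 60 = 1070 MB.
Lower bound: ⌈1070/220⌉ = 5 discs.
A packing using 6 discs:
  disc 1: 190 = 190
  disc 2: 190 = 190
  disc 3: 170 = 170
  disc 4: 150 + 60 = 210
  disc 5: 120 + 80 = 200
  disc 6: 110 = 110
No arrangement into 5 discs stays within capacity, so 6 is optimal.

6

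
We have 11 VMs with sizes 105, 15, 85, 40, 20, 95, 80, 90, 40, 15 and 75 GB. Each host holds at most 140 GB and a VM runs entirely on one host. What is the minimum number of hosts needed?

Total = 105 + 95 + 90 + 85 + 80 + 75 + 40 + 40 + 20 + 15 + 15 = 660 GB.
Lower bound: ⌈660/140⌉ = 5 hosts.
Also, 6 VMs each exceed 70 GB, and no two of those can share a host, so at least 6 hosts are needed.
A packing using 6 hosts:
  host 1: 105 + 20 + 15 = 140
  host 2: 95 + 40 = 135
  host 3: 90 + 40 = 130
  host 4: 85 + 15 = 100
  host 5: 80 = 80
  host 6: 75 = 75
This matches the lower bound, so 6 is optimal.

6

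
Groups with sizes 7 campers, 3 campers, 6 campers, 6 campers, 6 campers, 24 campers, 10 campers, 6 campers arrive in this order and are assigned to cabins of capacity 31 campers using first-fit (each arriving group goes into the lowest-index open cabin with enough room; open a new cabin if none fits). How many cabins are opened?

  7 → cabin 1 (new)  [load 7/31]
  3 → cabin 1  [load 10/31]
  6 → cabin 1  [load 16/31]
  6 → cabin 1  [load 22/31]
  6 → cabin 1  [load 28/31]
  24 → cabin 2 (new)  [load 24/31]
  10 → cabin 3 (new)  [load 10/31]
  6 → cabin 2  [load 30/31]
3 cabins opened.

3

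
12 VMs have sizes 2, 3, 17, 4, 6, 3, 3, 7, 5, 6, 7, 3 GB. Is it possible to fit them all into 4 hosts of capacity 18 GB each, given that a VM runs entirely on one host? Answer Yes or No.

A valid assignment using 4 hosts:
  host 1: 17 = 17
  host 2: 7 + 7 + 4 = 18
  host 3: 6 + 6 + 5 = 17
  host 4: 3 + 3 + 3 + 3 + 2 = 14
Every load is within 18 GB, so 4 hosts suffice.

Yes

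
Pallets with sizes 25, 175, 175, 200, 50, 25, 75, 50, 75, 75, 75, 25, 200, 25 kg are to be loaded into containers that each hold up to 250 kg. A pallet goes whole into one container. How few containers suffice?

Total = 200 + 200 + 175 + 175 + 75 + 75 + 75 + 75 + 50 + 50 + 25 + 25 + 25 + 25 = 1250 kg.
Lower bound: ⌈1250/250⌉ = 5 containers.
A packing using 5 containers:
  container 1: 200 + 50 = 250
  container 2: 200 + 50 = 250
  container 3: 175 + 75 = 250
  container 4: 175 + 75 = 250
  container 5: 75 + 75 + 25 + 25 + 25 + 25 = 250
This matches the lower bound, so 5 is optimal.

5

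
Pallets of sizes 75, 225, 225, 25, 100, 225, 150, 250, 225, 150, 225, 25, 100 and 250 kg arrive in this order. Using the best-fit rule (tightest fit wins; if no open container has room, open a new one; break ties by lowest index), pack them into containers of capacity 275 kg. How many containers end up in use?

10

  75 → container 1 (new)  [load 75/275]
  225 → container 2 (new)  [load 225/275]
  225 → container 3 (new)  [load 225/275]
  25 → container 2  [load 250/275]
  100 → container 1  [load 175/275]
  225 → container 4 (new)  [load 225/275]
  150 → container 5 (new)  [load 150/275]
  250 → container 6 (new)  [load 250/275]
  225 → container 7 (new)  [load 225/275]
  150 → container 8 (new)  [load 150/275]
  225 → container 9 (new)  [load 225/275]
  25 → container 2  [load 275/275]
  100 → container 1  [load 275/275]
  250 → container 10 (new)  [load 250/275]
10 containers opened.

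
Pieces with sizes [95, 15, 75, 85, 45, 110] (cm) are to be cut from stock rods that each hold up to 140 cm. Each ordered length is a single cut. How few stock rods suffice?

4

Total = 110 + 95 + 85 + 75 + 45 + 15 = 425 cm.
Lower bound: ⌈425/140⌉ = 4 stock rods.
A packing using 4 stock rods:
  stock rod 1: 110 + 15 = 125
  stock rod 2: 95 + 45 = 140
  stock rod 3: 85 = 85
  stock rod 4: 75 = 75
This matches the lower bound, so 4 is optimal.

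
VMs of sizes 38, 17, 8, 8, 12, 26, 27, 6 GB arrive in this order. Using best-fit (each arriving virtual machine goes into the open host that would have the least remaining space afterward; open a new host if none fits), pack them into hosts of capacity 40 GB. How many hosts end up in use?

  38 → host 1 (new)  [load 38/40]
  17 → host 2 (new)  [load 17/40]
  8 → host 2  [load 25/40]
  8 → host 2  [load 33/40]
  12 → host 3 (new)  [load 12/40]
  26 → host 3  [load 38/40]
  27 → host 4 (new)  [load 27/40]
  6 → host 2  [load 39/40]
4 hosts opened.

4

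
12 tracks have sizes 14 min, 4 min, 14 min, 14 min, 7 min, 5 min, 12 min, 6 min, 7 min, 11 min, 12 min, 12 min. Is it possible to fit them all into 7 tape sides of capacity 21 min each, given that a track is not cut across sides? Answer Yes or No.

A valid assignment using 7 tape sides:
  side 1: 14 + 7 = 21
  side 2: 14 + 7 = 21
  side 3: 14 + 6 = 20
  side 4: 12 + 5 + 4 = 21
  side 5: 12 = 12
  side 6: 12 = 12
  side 7: 11 = 11
Every load is within 21 min, so 7 tape sides suffice.

Yes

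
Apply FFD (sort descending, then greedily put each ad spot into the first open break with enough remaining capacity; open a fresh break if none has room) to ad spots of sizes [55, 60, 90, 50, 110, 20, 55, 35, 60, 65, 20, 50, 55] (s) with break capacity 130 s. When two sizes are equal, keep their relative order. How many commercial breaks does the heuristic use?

Sorted descending: 110, 90, 65, 60, 60, 55, 55, 55, 50, 50, 35, 20, 20.
  110 → break 1 (new)  [load 110/130]
  90 → break 2 (new)  [load 90/130]
  65 → break 3 (new)  [load 65/130]
  60 → break 3  [load 125/130]
  60 → break 4 (new)  [load 60/130]
  55 → break 4  [load 115/130]
  55 → break 5 (new)  [load 55/130]
  55 → break 5  [load 110/130]
  50 → break 6 (new)  [load 50/130]
  50 → break 6  [load 100/130]
  35 → break 2  [load 125/130]
  20 → break 1  [load 130/130]
  20 → break 5  [load 130/130]
6 commercial breaks opened.

6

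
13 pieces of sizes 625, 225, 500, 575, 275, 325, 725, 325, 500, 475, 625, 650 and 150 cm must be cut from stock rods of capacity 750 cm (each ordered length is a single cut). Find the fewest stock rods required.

9

Total = 725 + 650 + 625 + 625 + 575 + 500 + 500 + 475 + 325 + 325 + 275 + 225 + 150 = 5975 cm.
Lower bound: ⌈5975/750⌉ = 8 stock rods.
A packing using 9 stock rods:
  stock rod 1: 725 = 725
  stock rod 2: 650 = 650
  stock rod 3: 625 = 625
  stock rod 4: 625 = 625
  stock rod 5: 575 + 150 = 725
  stock rod 6: 500 + 225 = 725
  stock rod 7: 500 = 500
  stock rod 8: 475 + 275 = 750
  stock rod 9: 325 + 325 = 650
No arrangement into 8 stock rods stays within capacity, so 9 is optimal.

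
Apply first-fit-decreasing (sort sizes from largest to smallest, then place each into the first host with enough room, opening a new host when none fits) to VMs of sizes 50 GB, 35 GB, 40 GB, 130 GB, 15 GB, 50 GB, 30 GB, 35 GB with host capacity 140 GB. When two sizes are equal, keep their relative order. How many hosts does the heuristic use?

Sorted descending: 130, 50, 50, 40, 35, 35, 30, 15.
  130 → host 1 (new)  [load 130/140]
  50 → host 2 (new)  [load 50/140]
  50 → host 2  [load 100/140]
  40 → host 2  [load 140/140]
  35 → host 3 (new)  [load 35/140]
  35 → host 3  [load 70/140]
  30 → host 3  [load 100/140]
  15 → host 3  [load 115/140]
3 hosts opened.

3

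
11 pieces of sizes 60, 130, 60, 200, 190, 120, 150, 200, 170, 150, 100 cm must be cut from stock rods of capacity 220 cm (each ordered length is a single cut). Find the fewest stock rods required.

8

Total = 200 + 200 + 190 + 170 + 150 + 150 + 130 + 120 + 100 + 60 + 60 = 1530 cm.
Lower bound: ⌈1530/220⌉ = 7 stock rods.
Also, 8 pieces each exceed 110 cm, and no two of those can share a stock rod, so at least 8 stock rods are needed.
A packing using 8 stock rods:
  stock rod 1: 200 = 200
  stock rod 2: 200 = 200
  stock rod 3: 190 = 190
  stock rod 4: 170 = 170
  stock rod 5: 150 + 60 = 210
  stock rod 6: 150 + 60 = 210
  stock rod 7: 130 = 130
  stock rod 8: 120 + 100 = 220
This matches the lower bound, so 8 is optimal.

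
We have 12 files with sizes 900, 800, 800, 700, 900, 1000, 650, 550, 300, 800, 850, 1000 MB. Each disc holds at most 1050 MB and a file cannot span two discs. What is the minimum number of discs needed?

11

Total = 1000 + 1000 + 900 + 900 + 850 + 800 + 800 + 800 + 700 + 650 + 550 + 300 = 9250 MB.
Lower bound: ⌈9250/1050⌉ = 9 discs.
Also, 11 files each exceed 525 MB, and no two of those can share a disc, so at least 11 discs are needed.
A packing using 11 discs:
  disc 1: 1000 = 1000
  disc 2: 1000 = 1000
  disc 3: 900 = 900
  disc 4: 900 = 900
  disc 5: 850 = 850
  disc 6: 800 = 800
  disc 7: 800 = 800
  disc 8: 800 = 800
  disc 9: 700 + 300 = 1000
  disc 10: 650 = 650
  disc 11: 550 = 550
This matches the lower bound, so 11 is optimal.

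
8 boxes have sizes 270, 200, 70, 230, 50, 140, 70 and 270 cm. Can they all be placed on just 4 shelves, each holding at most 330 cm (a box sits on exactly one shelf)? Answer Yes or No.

No

Total = 1300 cm; ⌈1300/330⌉ = 4.
The bound of 4 does not rule out 4, but exhaustive search shows no assignment into 4 shelves of capacity 330 cm exists — the minimum is 5.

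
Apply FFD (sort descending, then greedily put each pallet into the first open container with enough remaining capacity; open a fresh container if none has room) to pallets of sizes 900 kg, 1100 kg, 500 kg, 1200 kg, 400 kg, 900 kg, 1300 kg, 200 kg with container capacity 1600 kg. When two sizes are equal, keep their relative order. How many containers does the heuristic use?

5

Sorted descending: 1300, 1200, 1100, 900, 900, 500, 400, 200.
  1300 → container 1 (new)  [load 1300/1600]
  1200 → container 2 (new)  [load 1200/1600]
  1100 → container 3 (new)  [load 1100/1600]
  900 → container 4 (new)  [load 900/1600]
  900 → container 5 (new)  [load 900/1600]
  500 → container 3  [load 1600/1600]
  400 → container 2  [load 1600/1600]
  200 → container 1  [load 1500/1600]
5 containers opened.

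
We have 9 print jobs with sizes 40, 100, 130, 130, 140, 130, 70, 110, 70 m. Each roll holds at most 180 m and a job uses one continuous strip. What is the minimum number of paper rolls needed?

6

Total = 140 + 130 + 130 + 130 + 110 + 100 + 70 + 70 + 40 = 920 m.
Lower bound: ⌈920/180⌉ = 6 paper rolls.
A packing using 6 paper rolls:
  roll 1: 140 + 40 = 180
  roll 2: 130 = 130
  roll 3: 130 = 130
  roll 4: 130 = 130
  roll 5: 110 + 70 = 180
  roll 6: 100 + 70 = 170
This matches the lower bound, so 6 is optimal.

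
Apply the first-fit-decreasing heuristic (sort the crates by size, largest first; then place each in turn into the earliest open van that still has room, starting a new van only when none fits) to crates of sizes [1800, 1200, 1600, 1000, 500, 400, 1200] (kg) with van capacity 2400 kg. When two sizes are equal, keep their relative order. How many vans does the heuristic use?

Sorted descending: 1800, 1600, 1200, 1200, 1000, 500, 400.
  1800 → van 1 (new)  [load 1800/2400]
  1600 → van 2 (new)  [load 1600/2400]
  1200 → van 3 (new)  [load 1200/2400]
  1200 → van 3  [load 2400/2400]
  1000 → van 4 (new)  [load 1000/2400]
  500 → van 1  [load 2300/2400]
  400 → van 2  [load 2000/2400]
4 vans opened.

4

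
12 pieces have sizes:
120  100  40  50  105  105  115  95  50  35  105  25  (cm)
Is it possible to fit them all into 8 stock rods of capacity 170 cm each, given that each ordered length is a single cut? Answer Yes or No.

Yes

A valid assignment using 7 stock rods:
  stock rod 1: 120 + 50 = 170
  stock rod 2: 115 + 50 = 165
  stock rod 3: 105 + 40 + 25 = 170
  stock rod 4: 105 + 35 = 140
  stock rod 5: 105 = 105
  stock rod 6: 100 = 100
  stock rod 7: 95 = 95
That uses only 7 ≤ 8, so 8 stock rods are enough.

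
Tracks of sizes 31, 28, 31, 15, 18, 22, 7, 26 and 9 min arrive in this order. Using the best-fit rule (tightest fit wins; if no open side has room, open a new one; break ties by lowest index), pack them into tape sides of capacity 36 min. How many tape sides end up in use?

  31 → side 1 (new)  [load 31/36]
  28 → side 2 (new)  [load 28/36]
  31 → side 3 (new)  [load 31/36]
  15 → side 4 (new)  [load 15/36]
  18 → side 4  [load 33/36]
  22 → side 5 (new)  [load 22/36]
  7 → side 2  [load 35/36]
  26 → side 6 (new)  [load 26/36]
  9 → side 6  [load 35/36]
6 tape sides opened.

6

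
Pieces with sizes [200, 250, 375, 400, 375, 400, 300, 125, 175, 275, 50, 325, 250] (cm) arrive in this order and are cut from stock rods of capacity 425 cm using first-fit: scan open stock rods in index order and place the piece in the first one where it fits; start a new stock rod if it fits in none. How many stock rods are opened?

  200 → stock rod 1 (new)  [load 200/425]
  250 → stock rod 2 (new)  [load 250/425]
  375 → stock rod 3 (new)  [load 375/425]
  400 → stock rod 4 (new)  [load 400/425]
  375 → stock rod 5 (new)  [load 375/425]
  400 → stock rod 6 (new)  [load 400/425]
  300 → stock rod 7 (new)  [load 300/425]
  125 → stock rod 1  [load 325/425]
  175 → stock rod 2  [load 425/425]
  275 → stock rod 8 (new)  [load 275/425]
  50 → stock rod 1  [load 375/425]
  325 → stock rod 9 (new)  [load 325/425]
  250 → stock rod 10 (new)  [load 250/425]
10 stock rods opened.

10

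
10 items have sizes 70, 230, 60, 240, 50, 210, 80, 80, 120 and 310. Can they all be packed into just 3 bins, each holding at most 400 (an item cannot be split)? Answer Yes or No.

No

Total = 1450; ⌈1450/400⌉ = 4.
At least 4 bins are required, but only 3 are allowed.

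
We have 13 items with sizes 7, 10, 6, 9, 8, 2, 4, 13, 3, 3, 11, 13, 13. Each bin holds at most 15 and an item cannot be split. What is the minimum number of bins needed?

Total = 13 + 13 + 13 + 11 + 10 + 9 + 8 + 7 + 6 + 4 + 3 + 3 + 2 = 102.
Lower bound: ⌈102/15⌉ = 7 bins.
A packing using 8 bins:
  bin 1: 13 + 2 = 15
  bin 2: 13 = 13
  bin 3: 13 = 13
  bin 4: 11 + 4 = 15
  bin 5: 10 + 3 = 13
  bin 6: 9 + 6 = 15
  bin 7: 8 + 7 = 15
  bin 8: 3 = 3
No arrangement into 7 bins stays within capacity, so 8 is optimal.

8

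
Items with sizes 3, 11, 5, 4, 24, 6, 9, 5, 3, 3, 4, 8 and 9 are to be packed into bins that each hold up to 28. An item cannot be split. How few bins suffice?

Total = 24 + 11 + 9 + 9 + 8 + 6 + 5 + 5 + 4 + 4 + 3 + 3 + 3 = 94.
Lower bound: ⌈94/28⌉ = 4 bins.
A packing using 4 bins:
  bin 1: 24 + 4 = 28
  bin 2: 11 + 9 + 8 = 28
  bin 3: 9 + 6 + 5 + 5 + 3 = 28
  bin 4: 4 + 3 + 3 = 10
This matches the lower bound, so 4 is optimal.

4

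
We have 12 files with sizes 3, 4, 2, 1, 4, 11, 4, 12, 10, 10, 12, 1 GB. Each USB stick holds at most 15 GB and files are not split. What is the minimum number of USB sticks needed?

5

Total = 12 + 12 + 11 + 10 + 10 + 4 + 4 + 4 + 3 + 2 + 1 + 1 = 74 GB.
Lower bound: ⌈74/15⌉ = 5 USB sticks.
A packing using 5 USB sticks:
  USB stick 1: 12 + 3 = 15
  USB stick 2: 12 + 2 + 1 = 15
  USB stick 3: 11 + 4 = 15
  USB stick 4: 10 + 4 + 1 = 15
  USB stick 5: 10 + 4 = 14
This matches the lower bound, so 5 is optimal.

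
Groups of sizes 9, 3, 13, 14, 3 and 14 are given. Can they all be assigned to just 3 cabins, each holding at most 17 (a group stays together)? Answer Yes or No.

No

Total = 56; ⌈56/17⌉ = 4.
At least 4 cabins are required, but only 3 are allowed.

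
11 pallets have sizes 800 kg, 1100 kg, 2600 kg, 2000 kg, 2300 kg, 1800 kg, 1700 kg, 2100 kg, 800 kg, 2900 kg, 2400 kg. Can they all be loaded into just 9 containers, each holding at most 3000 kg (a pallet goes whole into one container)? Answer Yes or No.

Yes

A valid assignment using 8 containers:
  container 1: 2900 = 2900
  container 2: 2600 = 2600
  container 3: 2400 = 2400
  container 4: 2300 = 2300
  container 5: 2100 + 800 = 2900
  container 6: 2000 + 800 = 2800
  container 7: 1800 + 1100 = 2900
  container 8: 1700 = 1700
That uses only 8 ≤ 9, so 9 containers are enough.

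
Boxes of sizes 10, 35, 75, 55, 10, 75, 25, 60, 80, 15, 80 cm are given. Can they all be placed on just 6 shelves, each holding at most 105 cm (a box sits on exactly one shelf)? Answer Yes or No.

A valid assignment using 6 shelves:
  shelf 1: 80 + 25 = 105
  shelf 2: 80 + 15 + 10 = 105
  shelf 3: 75 + 10 = 85
  shelf 4: 75 = 75
  shelf 5: 60 + 35 = 95
  shelf 6: 55 = 55
Every load is within 105 cm, so 6 shelves suffice.

Yes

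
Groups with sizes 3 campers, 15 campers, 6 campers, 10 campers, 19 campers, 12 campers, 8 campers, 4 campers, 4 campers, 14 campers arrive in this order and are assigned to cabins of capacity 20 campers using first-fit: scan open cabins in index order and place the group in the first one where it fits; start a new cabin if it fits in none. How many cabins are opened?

  3 → cabin 1 (new)  [load 3/20]
  15 → cabin 1  [load 18/20]
  6 → cabin 2 (new)  [load 6/20]
  10 → cabin 2  [load 16/20]
  19 → cabin 3 (new)  [load 19/20]
  12 → cabin 4 (new)  [load 12/20]
  8 → cabin 4  [load 20/20]
  4 → cabin 2  [load 20/20]
  4 → cabin 5 (new)  [load 4/20]
  14 → cabin 5  [load 18/20]
5 cabins opened.

5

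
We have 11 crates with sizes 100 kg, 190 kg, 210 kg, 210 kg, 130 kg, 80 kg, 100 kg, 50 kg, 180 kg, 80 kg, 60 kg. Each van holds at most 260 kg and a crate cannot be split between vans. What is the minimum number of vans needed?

Total = 210 + 210 + 190 + 180 + 130 + 100 + 100 + 80 + 80 + 60 + 50 = 1390 kg.
Lower bound: ⌈1390/260⌉ = 6 vans.
A packing using 6 vans:
  van 1: 210 + 50 = 260
  van 2: 210 = 210
  van 3: 190 + 60 = 250
  van 4: 180 + 80 = 260
  van 5: 130 + 100 = 230
  van 6: 100 + 80 = 180
This matches the lower bound, so 6 is optimal.

6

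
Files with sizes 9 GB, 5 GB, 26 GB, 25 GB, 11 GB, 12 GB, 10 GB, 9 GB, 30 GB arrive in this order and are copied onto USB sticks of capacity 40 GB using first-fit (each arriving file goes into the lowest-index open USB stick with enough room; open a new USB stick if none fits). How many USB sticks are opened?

4

  9 → USB stick 1 (new)  [load 9/40]
  5 → USB stick 1  [load 14/40]
  26 → USB stick 1  [load 40/40]
  25 → USB stick 2 (new)  [load 25/40]
  11 → USB stick 2  [load 36/40]
  12 → USB stick 3 (new)  [load 12/40]
  10 → USB stick 3  [load 22/40]
  9 → USB stick 3  [load 31/40]
  30 → USB stick 4 (new)  [load 30/40]
4 USB sticks opened.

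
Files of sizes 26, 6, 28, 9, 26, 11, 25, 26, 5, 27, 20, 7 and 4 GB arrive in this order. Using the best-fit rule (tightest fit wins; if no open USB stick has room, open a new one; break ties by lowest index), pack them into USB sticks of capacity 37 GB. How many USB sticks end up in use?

7

  26 → USB stick 1 (new)  [load 26/37]
  6 → USB stick 1  [load 32/37]
  28 → USB stick 2 (new)  [load 28/37]
  9 → USB stick 2  [load 37/37]
  26 → USB stick 3 (new)  [load 26/37]
  11 → USB stick 3  [load 37/37]
  25 → USB stick 4 (new)  [load 25/37]
  26 → USB stick 5 (new)  [load 26/37]
  5 → USB stick 1  [load 37/37]
  27 → USB stick 6 (new)  [load 27/37]
  20 → USB stick 7 (new)  [load 20/37]
  7 → USB stick 6  [load 34/37]
  4 → USB stick 5  [load 30/37]
7 USB sticks opened.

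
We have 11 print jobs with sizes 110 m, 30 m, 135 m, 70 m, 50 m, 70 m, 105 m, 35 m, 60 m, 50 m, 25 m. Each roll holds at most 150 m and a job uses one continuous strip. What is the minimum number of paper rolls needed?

6

Total = 135 + 110 + 105 + 70 + 70 + 60 + 50 + 50 + 35 + 30 + 25 = 740 m.
Lower bound: ⌈740/150⌉ = 5 paper rolls.
A packing using 6 paper rolls:
  roll 1: 135 = 135
  roll 2: 110 + 35 = 145
  roll 3: 105 + 30 = 135
  roll 4: 70 + 70 = 140
  roll 5: 60 + 50 + 25 = 135
  roll 6: 50 = 50
No arrangement into 5 paper rolls stays within capacity, so 6 is optimal.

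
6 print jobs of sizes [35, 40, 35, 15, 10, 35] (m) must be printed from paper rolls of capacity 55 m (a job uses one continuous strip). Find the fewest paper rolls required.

Total = 40 + 35 + 35 + 35 + 15 + 10 = 170 m.
Lower bound: ⌈170/55⌉ = 4 paper rolls.
A packing using 4 paper rolls:
  roll 1: 40 + 15 = 55
  roll 2: 35 + 10 = 45
  roll 3: 35 = 35
  roll 4: 35 = 35
This matches the lower bound, so 4 is optimal.

4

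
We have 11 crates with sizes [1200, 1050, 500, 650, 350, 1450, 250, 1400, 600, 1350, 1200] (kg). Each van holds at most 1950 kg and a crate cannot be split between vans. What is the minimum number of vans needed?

6

Total = 1450 + 1400 + 1350 + 1200 + 1200 + 1050 + 650 + 600 + 500 + 350 + 250 = 10000 kg.
Lower bound: ⌈10000/1950⌉ = 6 vans.
A packing using 6 vans:
  van 1: 1450 + 500 = 1950
  van 2: 1400 + 350 = 1750
  van 3: 1350 + 600 = 1950
  van 4: 1200 + 650 = 1850
  van 5: 1200 + 250 = 1450
  van 6: 1050 = 1050
This matches the lower bound, so 6 is optimal.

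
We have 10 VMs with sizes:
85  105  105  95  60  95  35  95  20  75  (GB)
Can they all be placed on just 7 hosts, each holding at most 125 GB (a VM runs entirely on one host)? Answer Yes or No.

Total = 770 GB; ⌈770/125⌉ = 7.
The bound of 7 does not rule out 7, but exhaustive search shows no assignment into 7 hosts of capacity 125 GB exists — the minimum is 8.

No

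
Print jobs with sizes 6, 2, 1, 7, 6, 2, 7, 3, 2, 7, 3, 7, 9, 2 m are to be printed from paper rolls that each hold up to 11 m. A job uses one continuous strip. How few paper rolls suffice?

7

Total = 9 + 7 + 7 + 7 + 7 + 6 + 6 + 3 + 3 + 2 + 2 + 2 + 2 + 1 = 64 m.
Lower bound: ⌈64/11⌉ = 6 paper rolls.
Also, 7 print jobs each exceed 11/2 m, and no two of those can share a roll, so at least 7 paper rolls are needed.
A packing using 7 paper rolls:
  roll 1: 9 + 2 = 11
  roll 2: 7 + 3 + 1 = 11
  roll 3: 7 + 3 = 10
  roll 4: 7 + 2 + 2 = 11
  roll 5: 7 + 2 = 9
  roll 6: 6 = 6
  roll 7: 6 = 6
This matches the lower bound, so 7 is optimal.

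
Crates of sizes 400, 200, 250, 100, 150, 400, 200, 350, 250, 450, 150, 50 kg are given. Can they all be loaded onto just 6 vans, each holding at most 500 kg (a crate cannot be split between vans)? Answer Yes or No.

No

Total = 2950 kg; ⌈2950/500⌉ = 6.
The bound of 6 does not rule out 6, but exhaustive search shows no assignment into 6 vans of capacity 500 kg exists — the minimum is 7.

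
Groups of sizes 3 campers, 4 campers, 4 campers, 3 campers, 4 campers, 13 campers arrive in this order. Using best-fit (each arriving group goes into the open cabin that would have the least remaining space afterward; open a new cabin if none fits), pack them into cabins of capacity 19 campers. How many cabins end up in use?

2

  3 → cabin 1 (new)  [load 3/19]
  4 → cabin 1  [load 7/19]
  4 → cabin 1  [load 11/19]
  3 → cabin 1  [load 14/19]
  4 → cabin 1  [load 18/19]
  13 → cabin 2 (new)  [load 13/19]
2 cabins opened.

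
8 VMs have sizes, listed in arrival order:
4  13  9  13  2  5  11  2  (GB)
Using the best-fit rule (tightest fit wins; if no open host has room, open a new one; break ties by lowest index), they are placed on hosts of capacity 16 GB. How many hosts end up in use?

  4 → host 1 (new)  [load 4/16]
  13 → host 2 (new)  [load 13/16]
  9 → host 1  [load 13/16]
  13 → host 3 (new)  [load 13/16]
  2 → host 1  [load 15/16]
  5 → host 4 (new)  [load 5/16]
  11 → host 4  [load 16/16]
  2 → host 2  [load 15/16]
4 hosts opened.

4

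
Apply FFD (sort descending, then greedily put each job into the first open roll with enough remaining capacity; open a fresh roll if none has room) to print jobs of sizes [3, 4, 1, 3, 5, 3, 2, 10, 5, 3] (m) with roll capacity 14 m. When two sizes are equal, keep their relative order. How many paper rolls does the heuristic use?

3

Sorted descending: 10, 5, 5, 4, 3, 3, 3, 3, 2, 1.
  10 → roll 1 (new)  [load 10/14]
  5 → roll 2 (new)  [load 5/14]
  5 → roll 2  [load 10/14]
  4 → roll 1  [load 14/14]
  3 → roll 2  [load 13/14]
  3 → roll 3 (new)  [load 3/14]
  3 → roll 3  [load 6/14]
  3 → roll 3  [load 9/14]
  2 → roll 3  [load 11/14]
  1 → roll 2  [load 14/14]
3 paper rolls opened.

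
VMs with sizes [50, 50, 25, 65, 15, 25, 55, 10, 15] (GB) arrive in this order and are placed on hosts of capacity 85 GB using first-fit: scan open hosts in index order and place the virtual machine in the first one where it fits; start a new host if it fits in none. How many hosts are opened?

  50 → host 1 (new)  [load 50/85]
  50 → host 2 (new)  [load 50/85]
  25 → host 1  [load 75/85]
  65 → host 3 (new)  [load 65/85]
  15 → host 2  [load 65/85]
  25 → host 4 (new)  [load 25/85]
  55 → host 4  [load 80/85]
  10 → host 1  [load 85/85]
  15 → host 2  [load 80/85]
4 hosts opened.

4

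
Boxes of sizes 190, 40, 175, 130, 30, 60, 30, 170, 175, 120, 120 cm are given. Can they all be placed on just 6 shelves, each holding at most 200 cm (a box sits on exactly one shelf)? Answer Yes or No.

Total = 1240 cm; ⌈1240/200⌉ = 7.
At least 7 shelves are required, but only 6 are allowed.

No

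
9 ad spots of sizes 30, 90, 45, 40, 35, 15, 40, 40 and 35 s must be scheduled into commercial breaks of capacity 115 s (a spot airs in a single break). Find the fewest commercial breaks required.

Total = 90 + 45 + 40 + 40 + 40 + 35 + 35 + 30 + 15 = 370 s.
Lower bound: ⌈370/115⌉ = 4 commercial breaks.
A packing using 4 commercial breaks:
  break 1: 90 + 15 = 105
  break 2: 45 + 40 + 30 = 115
  break 3: 40 + 40 + 35 = 115
  break 4: 35 = 35
This matches the lower bound, so 4 is optimal.

4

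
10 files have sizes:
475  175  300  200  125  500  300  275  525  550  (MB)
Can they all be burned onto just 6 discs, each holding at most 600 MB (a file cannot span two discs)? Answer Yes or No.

No

Total = 3425 MB; ⌈3425/600⌉ = 6.
The bound of 6 does not rule out 6, but exhaustive search shows no assignment into 6 discs of capacity 600 MB exists — the minimum is 7.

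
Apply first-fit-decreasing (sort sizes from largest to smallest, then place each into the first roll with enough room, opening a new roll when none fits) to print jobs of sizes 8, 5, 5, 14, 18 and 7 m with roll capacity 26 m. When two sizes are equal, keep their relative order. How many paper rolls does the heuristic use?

Sorted descending: 18, 14, 8, 7, 5, 5.
  18 → roll 1 (new)  [load 18/26]
  14 → roll 2 (new)  [load 14/26]
  8 → roll 1  [load 26/26]
  7 → roll 2  [load 21/26]
  5 → roll 2  [load 26/26]
  5 → roll 3 (new)  [load 5/26]
3 paper rolls opened.

3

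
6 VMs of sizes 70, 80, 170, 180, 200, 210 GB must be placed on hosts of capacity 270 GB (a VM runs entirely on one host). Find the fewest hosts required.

Total = 210 + 200 + 180 + 170 + 80 + 70 = 910 GB.
Lower bound: ⌈910/270⌉ = 4 hosts.
A packing using 4 hosts:
  host 1: 210 = 210
  host 2: 200 + 70 = 270
  host 3: 180 + 80 = 260
  host 4: 170 = 170
This matches the lower bound, so 4 is optimal.

4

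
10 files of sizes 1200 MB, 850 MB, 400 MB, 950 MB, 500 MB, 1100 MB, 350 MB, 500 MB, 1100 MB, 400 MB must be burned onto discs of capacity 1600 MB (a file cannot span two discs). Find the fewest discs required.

5

Total = 1200 + 1100 + 1100 + 950 + 850 + 500 + 500 + 400 + 400 + 350 = 7350 MB.
Lower bound: ⌈7350/1600⌉ = 5 discs.
A packing using 5 discs:
  disc 1: 1200 + 400 = 1600
  disc 2: 1100 + 500 = 1600
  disc 3: 1100 + 500 = 1600
  disc 4: 950 + 400 = 1350
  disc 5: 850 + 350 = 1200
This matches the lower bound, so 5 is optimal.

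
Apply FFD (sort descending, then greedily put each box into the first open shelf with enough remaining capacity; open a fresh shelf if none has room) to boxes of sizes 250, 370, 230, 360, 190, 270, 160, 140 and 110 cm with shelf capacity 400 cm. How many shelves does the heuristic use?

6

Sorted descending: 370, 360, 270, 250, 230, 190, 160, 140, 110.
  370 → shelf 1 (new)  [load 370/400]
  360 → shelf 2 (new)  [load 360/400]
  270 → shelf 3 (new)  [load 270/400]
  250 → shelf 4 (new)  [load 250/400]
  230 → shelf 5 (new)  [load 230/400]
  190 → shelf 6 (new)  [load 190/400]
  160 → shelf 5  [load 390/400]
  140 → shelf 4  [load 390/400]
  110 → shelf 3  [load 380/400]
6 shelves opened.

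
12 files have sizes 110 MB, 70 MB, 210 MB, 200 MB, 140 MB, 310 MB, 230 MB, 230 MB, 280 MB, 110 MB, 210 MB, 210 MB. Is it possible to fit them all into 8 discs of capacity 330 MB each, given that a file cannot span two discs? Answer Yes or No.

No

Total = 2310 MB; ⌈2310/330⌉ = 7.
8 files each exceed half the capacity and cannot share a disc, forcing at least 8 discs.
The bound of 8 does not rule out 8, but exhaustive search shows no assignment into 8 discs of capacity 330 MB exists — the minimum is 9.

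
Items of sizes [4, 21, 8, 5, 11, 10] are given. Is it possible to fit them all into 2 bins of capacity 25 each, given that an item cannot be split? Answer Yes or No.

No

Total = 59; ⌈59/25⌉ = 3.
At least 3 bins are required, but only 2 are allowed.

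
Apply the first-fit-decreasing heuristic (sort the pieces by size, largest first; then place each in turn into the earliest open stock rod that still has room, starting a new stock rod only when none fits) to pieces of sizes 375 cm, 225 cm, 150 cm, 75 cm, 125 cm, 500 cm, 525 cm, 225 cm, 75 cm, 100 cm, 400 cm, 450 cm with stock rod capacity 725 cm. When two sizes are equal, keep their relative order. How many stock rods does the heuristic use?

5

Sorted descending: 525, 500, 450, 400, 375, 225, 225, 150, 125, 100, 75, 75.
  525 → stock rod 1 (new)  [load 525/725]
  500 → stock rod 2 (new)  [load 500/725]
  450 → stock rod 3 (new)  [load 450/725]
  400 → stock rod 4 (new)  [load 400/725]
  375 → stock rod 5 (new)  [load 375/725]
  225 → stock rod 2  [load 725/725]
  225 → stock rod 3  [load 675/725]
  150 → stock rod 1  [load 675/725]
  125 → stock rod 4  [load 525/725]
  100 → stock rod 4  [load 625/725]
  75 → stock rod 4  [load 700/725]
  75 → stock rod 5  [load 450/725]
5 stock rods opened.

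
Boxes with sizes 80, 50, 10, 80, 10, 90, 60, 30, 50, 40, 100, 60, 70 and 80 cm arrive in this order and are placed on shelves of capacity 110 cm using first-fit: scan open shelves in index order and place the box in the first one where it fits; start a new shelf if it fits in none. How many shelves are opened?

9

  80 → shelf 1 (new)  [load 80/110]
  50 → shelf 2 (new)  [load 50/110]
  10 → shelf 1  [load 90/110]
  80 → shelf 3 (new)  [load 80/110]
  10 → shelf 1  [load 100/110]
  90 → shelf 4 (new)  [load 90/110]
  60 → shelf 2  [load 110/110]
  30 → shelf 3  [load 110/110]
  50 → shelf 5 (new)  [load 50/110]
  40 → shelf 5  [load 90/110]
  100 → shelf 6 (new)  [load 100/110]
  60 → shelf 7 (new)  [load 60/110]
  70 → shelf 8 (new)  [load 70/110]
  80 → shelf 9 (new)  [load 80/110]
9 shelves opened.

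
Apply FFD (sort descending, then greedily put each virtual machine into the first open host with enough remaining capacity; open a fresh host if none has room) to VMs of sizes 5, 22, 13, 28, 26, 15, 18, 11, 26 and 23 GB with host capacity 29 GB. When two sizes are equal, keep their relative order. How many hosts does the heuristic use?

7

Sorted descending: 28, 26, 26, 23, 22, 18, 15, 13, 11, 5.
  28 → host 1 (new)  [load 28/29]
  26 → host 2 (new)  [load 26/29]
  26 → host 3 (new)  [load 26/29]
  23 → host 4 (new)  [load 23/29]
  22 → host 5 (new)  [load 22/29]
  18 → host 6 (new)  [load 18/29]
  15 → host 7 (new)  [load 15/29]
  13 → host 7  [load 28/29]
  11 → host 6  [load 29/29]
  5 → host 4  [load 28/29]
7 hosts opened.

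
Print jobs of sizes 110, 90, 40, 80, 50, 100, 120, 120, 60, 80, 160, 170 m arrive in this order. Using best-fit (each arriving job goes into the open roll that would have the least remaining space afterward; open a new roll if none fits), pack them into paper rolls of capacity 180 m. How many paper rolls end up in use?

  110 → roll 1 (new)  [load 110/180]
  90 → roll 2 (new)  [load 90/180]
  40 → roll 1  [load 150/180]
  80 → roll 2  [load 170/180]
  50 → roll 3 (new)  [load 50/180]
  100 → roll 3  [load 150/180]
  120 → roll 4 (new)  [load 120/180]
  120 → roll 5 (new)  [load 120/180]
  60 → roll 4  [load 180/180]
  80 → roll 6 (new)  [load 80/180]
  160 → roll 7 (new)  [load 160/180]
  170 → roll 8 (new)  [load 170/180]
8 paper rolls opened.

8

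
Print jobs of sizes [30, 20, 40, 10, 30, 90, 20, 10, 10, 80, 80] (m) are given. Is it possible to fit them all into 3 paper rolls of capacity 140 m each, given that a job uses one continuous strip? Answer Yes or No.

A valid assignment using 3 paper rolls:
  roll 1: 90 + 40 + 10 = 140
  roll 2: 80 + 30 + 30 = 140
  roll 3: 80 + 20 + 20 + 10 + 10 = 140
Every load is within 140 m, so 3 paper rolls suffice.

Yes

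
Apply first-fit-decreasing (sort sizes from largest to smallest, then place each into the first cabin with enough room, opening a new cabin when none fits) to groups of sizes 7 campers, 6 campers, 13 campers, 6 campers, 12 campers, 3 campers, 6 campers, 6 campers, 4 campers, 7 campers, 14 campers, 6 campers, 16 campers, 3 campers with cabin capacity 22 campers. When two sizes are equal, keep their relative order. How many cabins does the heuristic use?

6

Sorted descending: 16, 14, 13, 12, 7, 7, 6, 6, 6, 6, 6, 4, 3, 3.
  16 → cabin 1 (new)  [load 16/22]
  14 → cabin 2 (new)  [load 14/22]
  13 → cabin 3 (new)  [load 13/22]
  12 → cabin 4 (new)  [load 12/22]
  7 → cabin 2  [load 21/22]
  7 → cabin 3  [load 20/22]
  6 → cabin 1  [load 22/22]
  6 → cabin 4  [load 18/22]
  6 → cabin 5 (new)  [load 6/22]
  6 → cabin 5  [load 12/22]
  6 → cabin 5  [load 18/22]
  4 → cabin 4  [load 22/22]
  3 → cabin 5  [load 21/22]
  3 → cabin 6 (new)  [load 3/22]
6 cabins opened.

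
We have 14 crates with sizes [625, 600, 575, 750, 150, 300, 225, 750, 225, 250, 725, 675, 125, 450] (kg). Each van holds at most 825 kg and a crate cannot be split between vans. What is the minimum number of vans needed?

Total = 750 + 750 + 725 + 675 + 625 + 600 + 575 + 450 + 300 + 250 + 225 + 225 + 150 + 125 = 6425 kg.
Lower bound: ⌈6425/825⌉ = 8 vans.
A packing using 9 vans:
  van 1: 750 = 750
  van 2: 750 = 750
  van 3: 725 = 725
  van 4: 675 + 150 = 825
  van 5: 625 + 125 = 750
  van 6: 600 + 225 = 825
  van 7: 575 + 250 = 825
  van 8: 450 + 300 = 750
  van 9: 225 = 225
No arrangement into 8 vans stays within capacity, so 9 is optimal.

9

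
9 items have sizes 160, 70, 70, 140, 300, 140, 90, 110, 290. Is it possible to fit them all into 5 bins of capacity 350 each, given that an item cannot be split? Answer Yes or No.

A valid assignment using 5 bins:
  bin 1: 300 = 300
  bin 2: 290 = 290
  bin 3: 160 + 140 = 300
  bin 4: 140 + 110 + 90 = 340
  bin 5: 70 + 70 = 140
Every load is within 350, so 5 bins suffice.

Yes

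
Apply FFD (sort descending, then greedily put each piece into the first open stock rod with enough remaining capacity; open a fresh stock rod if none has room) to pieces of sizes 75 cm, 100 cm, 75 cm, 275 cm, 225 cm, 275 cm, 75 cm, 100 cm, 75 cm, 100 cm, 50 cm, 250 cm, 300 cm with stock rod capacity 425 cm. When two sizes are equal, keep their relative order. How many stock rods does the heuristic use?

5

Sorted descending: 300, 275, 275, 250, 225, 100, 100, 100, 75, 75, 75, 75, 50.
  300 → stock rod 1 (new)  [load 300/425]
  275 → stock rod 2 (new)  [load 275/425]
  275 → stock rod 3 (new)  [load 275/425]
  250 → stock rod 4 (new)  [load 250/425]
  225 → stock rod 5 (new)  [load 225/425]
  100 → stock rod 1  [load 400/425]
  100 → stock rod 2  [load 375/425]
  100 → stock rod 3  [load 375/425]
  75 → stock rod 4  [load 325/425]
  75 → stock rod 4  [load 400/425]
  75 → stock rod 5  [load 300/425]
  75 → stock rod 5  [load 375/425]
  50 → stock rod 2  [load 425/425]
5 stock rods opened.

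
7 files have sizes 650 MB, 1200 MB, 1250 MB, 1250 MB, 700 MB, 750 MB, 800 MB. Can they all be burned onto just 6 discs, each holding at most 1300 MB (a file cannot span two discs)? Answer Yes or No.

Total = 6600 MB; ⌈6600/1300⌉ = 6.
The bound of 6 does not rule out 6, but exhaustive search shows no assignment into 6 discs of capacity 1300 MB exists — the minimum is 7.

No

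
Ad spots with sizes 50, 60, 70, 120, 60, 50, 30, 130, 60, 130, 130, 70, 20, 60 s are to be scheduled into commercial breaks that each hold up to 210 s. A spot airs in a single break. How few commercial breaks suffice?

6

Total = 130 + 130 + 130 + 120 + 70 + 70 + 60 + 60 + 60 + 60 + 50 + 50 + 30 + 20 = 1040 s.
Lower bound: ⌈1040/210⌉ = 5 commercial breaks.
A packing using 6 commercial breaks:
  break 1: 130 + 70 = 200
  break 2: 130 + 70 = 200
  break 3: 130 + 60 + 20 = 210
  break 4: 120 + 60 + 30 = 210
  break 5: 60 + 60 + 50 = 170
  break 6: 50 = 50
No arrangement into 5 commercial breaks stays within capacity, so 6 is optimal.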